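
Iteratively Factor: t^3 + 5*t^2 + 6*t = (t + 3)*(t^2 + 2*t) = t*(t + 3)*(t + 2)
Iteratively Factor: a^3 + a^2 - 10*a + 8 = (a - 2)*(a^2 + 3*a - 4) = (a - 2)*(a + 4)*(a - 1)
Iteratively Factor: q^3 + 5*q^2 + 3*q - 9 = (q + 3)*(q^2 + 2*q - 3) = (q + 3)^2*(q - 1)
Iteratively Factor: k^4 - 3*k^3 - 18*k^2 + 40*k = (k - 2)*(k^3 - k^2 - 20*k) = (k - 5)*(k - 2)*(k^2 + 4*k) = k*(k - 5)*(k - 2)*(k + 4)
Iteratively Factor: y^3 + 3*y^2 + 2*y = (y + 1)*(y^2 + 2*y) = (y + 1)*(y + 2)*(y)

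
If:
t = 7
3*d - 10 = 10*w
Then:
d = 10*w/3 + 10/3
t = 7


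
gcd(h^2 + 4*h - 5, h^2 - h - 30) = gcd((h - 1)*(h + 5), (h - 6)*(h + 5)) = h + 5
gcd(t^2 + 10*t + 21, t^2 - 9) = t + 3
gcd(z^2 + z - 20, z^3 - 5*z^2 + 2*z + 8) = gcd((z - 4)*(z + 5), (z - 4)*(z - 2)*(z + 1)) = z - 4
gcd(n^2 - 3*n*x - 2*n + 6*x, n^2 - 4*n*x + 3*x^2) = -n + 3*x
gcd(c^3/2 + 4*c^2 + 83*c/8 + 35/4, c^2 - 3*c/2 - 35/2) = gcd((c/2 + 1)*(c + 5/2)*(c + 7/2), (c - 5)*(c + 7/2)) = c + 7/2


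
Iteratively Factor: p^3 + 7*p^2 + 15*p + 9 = (p + 3)*(p^2 + 4*p + 3) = (p + 1)*(p + 3)*(p + 3)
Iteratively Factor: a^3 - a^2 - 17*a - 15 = (a + 1)*(a^2 - 2*a - 15) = (a + 1)*(a + 3)*(a - 5)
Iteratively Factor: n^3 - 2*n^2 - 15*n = (n - 5)*(n^2 + 3*n) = n*(n - 5)*(n + 3)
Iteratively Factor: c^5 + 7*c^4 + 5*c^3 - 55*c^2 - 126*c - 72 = (c + 4)*(c^4 + 3*c^3 - 7*c^2 - 27*c - 18) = (c + 2)*(c + 4)*(c^3 + c^2 - 9*c - 9) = (c + 2)*(c + 3)*(c + 4)*(c^2 - 2*c - 3) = (c - 3)*(c + 2)*(c + 3)*(c + 4)*(c + 1)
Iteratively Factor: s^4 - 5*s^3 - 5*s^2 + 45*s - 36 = (s - 4)*(s^3 - s^2 - 9*s + 9) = (s - 4)*(s - 3)*(s^2 + 2*s - 3) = (s - 4)*(s - 3)*(s - 1)*(s + 3)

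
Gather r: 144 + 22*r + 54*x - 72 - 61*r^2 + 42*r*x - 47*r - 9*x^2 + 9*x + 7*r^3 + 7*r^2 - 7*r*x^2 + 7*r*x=7*r^3 - 54*r^2 + r*(-7*x^2 + 49*x - 25) - 9*x^2 + 63*x + 72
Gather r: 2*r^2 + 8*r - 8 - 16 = 2*r^2 + 8*r - 24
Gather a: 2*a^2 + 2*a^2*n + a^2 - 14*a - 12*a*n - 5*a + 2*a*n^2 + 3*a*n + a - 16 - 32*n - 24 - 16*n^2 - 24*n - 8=a^2*(2*n + 3) + a*(2*n^2 - 9*n - 18) - 16*n^2 - 56*n - 48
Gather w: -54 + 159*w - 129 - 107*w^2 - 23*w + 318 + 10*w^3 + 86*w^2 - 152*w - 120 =10*w^3 - 21*w^2 - 16*w + 15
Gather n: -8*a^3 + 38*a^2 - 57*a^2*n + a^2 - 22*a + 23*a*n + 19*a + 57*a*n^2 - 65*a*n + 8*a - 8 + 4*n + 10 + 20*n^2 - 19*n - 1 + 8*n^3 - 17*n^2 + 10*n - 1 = -8*a^3 + 39*a^2 + 5*a + 8*n^3 + n^2*(57*a + 3) + n*(-57*a^2 - 42*a - 5)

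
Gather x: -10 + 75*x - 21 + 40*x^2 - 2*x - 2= 40*x^2 + 73*x - 33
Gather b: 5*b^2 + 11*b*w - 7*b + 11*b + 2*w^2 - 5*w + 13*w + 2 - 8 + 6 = 5*b^2 + b*(11*w + 4) + 2*w^2 + 8*w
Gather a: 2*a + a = 3*a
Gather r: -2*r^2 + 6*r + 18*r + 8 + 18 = -2*r^2 + 24*r + 26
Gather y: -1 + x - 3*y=x - 3*y - 1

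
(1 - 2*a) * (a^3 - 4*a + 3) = -2*a^4 + a^3 + 8*a^2 - 10*a + 3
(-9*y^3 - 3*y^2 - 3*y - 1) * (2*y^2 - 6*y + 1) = -18*y^5 + 48*y^4 + 3*y^3 + 13*y^2 + 3*y - 1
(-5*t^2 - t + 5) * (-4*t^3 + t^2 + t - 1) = 20*t^5 - t^4 - 26*t^3 + 9*t^2 + 6*t - 5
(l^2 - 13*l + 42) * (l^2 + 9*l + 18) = l^4 - 4*l^3 - 57*l^2 + 144*l + 756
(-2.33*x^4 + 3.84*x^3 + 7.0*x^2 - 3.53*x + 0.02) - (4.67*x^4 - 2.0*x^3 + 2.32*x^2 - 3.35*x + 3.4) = -7.0*x^4 + 5.84*x^3 + 4.68*x^2 - 0.18*x - 3.38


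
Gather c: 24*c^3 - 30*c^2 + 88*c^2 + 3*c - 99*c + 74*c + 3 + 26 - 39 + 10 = 24*c^3 + 58*c^2 - 22*c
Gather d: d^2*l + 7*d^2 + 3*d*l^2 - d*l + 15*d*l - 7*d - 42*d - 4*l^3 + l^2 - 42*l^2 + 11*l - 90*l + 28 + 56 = d^2*(l + 7) + d*(3*l^2 + 14*l - 49) - 4*l^3 - 41*l^2 - 79*l + 84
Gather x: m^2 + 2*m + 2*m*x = m^2 + 2*m*x + 2*m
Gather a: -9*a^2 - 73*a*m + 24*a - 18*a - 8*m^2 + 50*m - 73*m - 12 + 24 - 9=-9*a^2 + a*(6 - 73*m) - 8*m^2 - 23*m + 3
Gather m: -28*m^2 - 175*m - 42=-28*m^2 - 175*m - 42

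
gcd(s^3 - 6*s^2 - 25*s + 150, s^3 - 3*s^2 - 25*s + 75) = s^2 - 25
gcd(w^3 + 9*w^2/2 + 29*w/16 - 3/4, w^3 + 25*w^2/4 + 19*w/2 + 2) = w + 4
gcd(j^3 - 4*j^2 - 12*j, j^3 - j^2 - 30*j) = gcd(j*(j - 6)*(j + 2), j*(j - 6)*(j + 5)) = j^2 - 6*j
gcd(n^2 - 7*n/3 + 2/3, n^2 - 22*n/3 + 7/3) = n - 1/3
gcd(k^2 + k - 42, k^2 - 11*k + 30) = k - 6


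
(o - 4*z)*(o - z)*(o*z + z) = o^3*z - 5*o^2*z^2 + o^2*z + 4*o*z^3 - 5*o*z^2 + 4*z^3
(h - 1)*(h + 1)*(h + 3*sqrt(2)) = h^3 + 3*sqrt(2)*h^2 - h - 3*sqrt(2)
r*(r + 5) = r^2 + 5*r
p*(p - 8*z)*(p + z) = p^3 - 7*p^2*z - 8*p*z^2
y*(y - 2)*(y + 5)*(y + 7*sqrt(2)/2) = y^4 + 3*y^3 + 7*sqrt(2)*y^3/2 - 10*y^2 + 21*sqrt(2)*y^2/2 - 35*sqrt(2)*y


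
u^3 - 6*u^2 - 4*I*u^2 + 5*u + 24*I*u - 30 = (u - 6)*(u - 5*I)*(u + I)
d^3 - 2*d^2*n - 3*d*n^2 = d*(d - 3*n)*(d + n)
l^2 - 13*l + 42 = (l - 7)*(l - 6)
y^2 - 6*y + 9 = (y - 3)^2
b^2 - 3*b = b*(b - 3)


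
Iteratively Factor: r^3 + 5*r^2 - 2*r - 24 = (r + 4)*(r^2 + r - 6) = (r - 2)*(r + 4)*(r + 3)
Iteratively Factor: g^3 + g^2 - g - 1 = (g + 1)*(g^2 - 1) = (g - 1)*(g + 1)*(g + 1)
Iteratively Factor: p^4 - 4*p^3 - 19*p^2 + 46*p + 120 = (p - 4)*(p^3 - 19*p - 30) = (p - 4)*(p + 2)*(p^2 - 2*p - 15) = (p - 5)*(p - 4)*(p + 2)*(p + 3)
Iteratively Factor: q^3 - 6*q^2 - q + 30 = (q + 2)*(q^2 - 8*q + 15) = (q - 3)*(q + 2)*(q - 5)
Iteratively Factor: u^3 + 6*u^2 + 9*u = (u)*(u^2 + 6*u + 9) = u*(u + 3)*(u + 3)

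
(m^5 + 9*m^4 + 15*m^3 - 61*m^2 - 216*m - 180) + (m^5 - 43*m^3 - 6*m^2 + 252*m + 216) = 2*m^5 + 9*m^4 - 28*m^3 - 67*m^2 + 36*m + 36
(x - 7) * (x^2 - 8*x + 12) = x^3 - 15*x^2 + 68*x - 84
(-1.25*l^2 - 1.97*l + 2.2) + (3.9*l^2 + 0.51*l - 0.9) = 2.65*l^2 - 1.46*l + 1.3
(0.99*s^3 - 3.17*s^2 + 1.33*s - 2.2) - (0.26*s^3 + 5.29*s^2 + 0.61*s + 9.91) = 0.73*s^3 - 8.46*s^2 + 0.72*s - 12.11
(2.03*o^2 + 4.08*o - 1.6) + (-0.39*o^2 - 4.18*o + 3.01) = 1.64*o^2 - 0.0999999999999996*o + 1.41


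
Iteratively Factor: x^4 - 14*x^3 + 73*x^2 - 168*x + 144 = (x - 4)*(x^3 - 10*x^2 + 33*x - 36) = (x - 4)*(x - 3)*(x^2 - 7*x + 12) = (x - 4)^2*(x - 3)*(x - 3)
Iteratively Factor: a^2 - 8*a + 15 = (a - 5)*(a - 3)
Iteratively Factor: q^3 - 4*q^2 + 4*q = (q - 2)*(q^2 - 2*q) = q*(q - 2)*(q - 2)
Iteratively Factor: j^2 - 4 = (j + 2)*(j - 2)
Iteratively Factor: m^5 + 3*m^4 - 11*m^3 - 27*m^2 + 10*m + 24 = (m - 3)*(m^4 + 6*m^3 + 7*m^2 - 6*m - 8) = (m - 3)*(m + 4)*(m^3 + 2*m^2 - m - 2) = (m - 3)*(m + 1)*(m + 4)*(m^2 + m - 2) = (m - 3)*(m + 1)*(m + 2)*(m + 4)*(m - 1)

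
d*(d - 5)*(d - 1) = d^3 - 6*d^2 + 5*d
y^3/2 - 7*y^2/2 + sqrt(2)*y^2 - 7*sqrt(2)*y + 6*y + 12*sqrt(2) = (y/2 + sqrt(2))*(y - 4)*(y - 3)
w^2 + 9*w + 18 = (w + 3)*(w + 6)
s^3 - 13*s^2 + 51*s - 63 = (s - 7)*(s - 3)^2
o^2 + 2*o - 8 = (o - 2)*(o + 4)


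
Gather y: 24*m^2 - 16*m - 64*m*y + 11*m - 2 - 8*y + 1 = 24*m^2 - 5*m + y*(-64*m - 8) - 1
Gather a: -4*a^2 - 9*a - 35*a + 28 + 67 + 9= -4*a^2 - 44*a + 104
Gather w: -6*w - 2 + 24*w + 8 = 18*w + 6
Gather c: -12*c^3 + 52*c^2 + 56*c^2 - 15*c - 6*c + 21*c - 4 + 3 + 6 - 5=-12*c^3 + 108*c^2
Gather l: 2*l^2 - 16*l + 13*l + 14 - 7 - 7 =2*l^2 - 3*l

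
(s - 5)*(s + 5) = s^2 - 25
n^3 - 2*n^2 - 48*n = n*(n - 8)*(n + 6)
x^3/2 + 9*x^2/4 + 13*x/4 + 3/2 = (x/2 + 1/2)*(x + 3/2)*(x + 2)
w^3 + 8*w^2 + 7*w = w*(w + 1)*(w + 7)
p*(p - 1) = p^2 - p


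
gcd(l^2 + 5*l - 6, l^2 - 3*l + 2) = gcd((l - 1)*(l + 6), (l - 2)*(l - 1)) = l - 1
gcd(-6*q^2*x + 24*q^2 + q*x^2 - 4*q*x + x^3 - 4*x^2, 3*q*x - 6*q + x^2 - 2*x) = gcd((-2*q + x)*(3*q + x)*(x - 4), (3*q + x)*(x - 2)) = 3*q + x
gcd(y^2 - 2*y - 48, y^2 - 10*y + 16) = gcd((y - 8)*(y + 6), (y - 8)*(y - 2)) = y - 8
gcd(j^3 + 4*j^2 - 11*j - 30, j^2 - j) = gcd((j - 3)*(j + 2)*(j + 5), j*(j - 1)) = 1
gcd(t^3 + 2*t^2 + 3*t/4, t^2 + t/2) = t^2 + t/2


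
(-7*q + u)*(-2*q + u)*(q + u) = 14*q^3 + 5*q^2*u - 8*q*u^2 + u^3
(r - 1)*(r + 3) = r^2 + 2*r - 3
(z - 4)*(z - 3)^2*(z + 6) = z^4 - 4*z^3 - 27*z^2 + 162*z - 216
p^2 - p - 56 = (p - 8)*(p + 7)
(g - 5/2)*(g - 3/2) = g^2 - 4*g + 15/4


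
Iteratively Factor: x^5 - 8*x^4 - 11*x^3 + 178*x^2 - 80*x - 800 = (x + 4)*(x^4 - 12*x^3 + 37*x^2 + 30*x - 200) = (x - 4)*(x + 4)*(x^3 - 8*x^2 + 5*x + 50) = (x - 4)*(x + 2)*(x + 4)*(x^2 - 10*x + 25) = (x - 5)*(x - 4)*(x + 2)*(x + 4)*(x - 5)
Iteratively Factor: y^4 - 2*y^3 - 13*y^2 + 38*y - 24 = (y - 1)*(y^3 - y^2 - 14*y + 24) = (y - 1)*(y + 4)*(y^2 - 5*y + 6) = (y - 2)*(y - 1)*(y + 4)*(y - 3)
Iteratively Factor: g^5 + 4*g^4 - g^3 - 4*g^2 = (g + 4)*(g^4 - g^2) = (g - 1)*(g + 4)*(g^3 + g^2) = (g - 1)*(g + 1)*(g + 4)*(g^2) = g*(g - 1)*(g + 1)*(g + 4)*(g)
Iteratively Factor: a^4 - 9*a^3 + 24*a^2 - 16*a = (a - 1)*(a^3 - 8*a^2 + 16*a) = a*(a - 1)*(a^2 - 8*a + 16) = a*(a - 4)*(a - 1)*(a - 4)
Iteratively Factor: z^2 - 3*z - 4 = (z - 4)*(z + 1)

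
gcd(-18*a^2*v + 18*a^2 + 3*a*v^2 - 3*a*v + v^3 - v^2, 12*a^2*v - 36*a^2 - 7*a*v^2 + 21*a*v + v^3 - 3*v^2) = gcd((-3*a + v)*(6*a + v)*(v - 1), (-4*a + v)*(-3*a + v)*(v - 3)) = -3*a + v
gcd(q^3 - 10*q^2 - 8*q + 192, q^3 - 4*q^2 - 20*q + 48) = q^2 - 2*q - 24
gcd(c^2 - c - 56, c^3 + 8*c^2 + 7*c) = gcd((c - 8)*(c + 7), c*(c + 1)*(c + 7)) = c + 7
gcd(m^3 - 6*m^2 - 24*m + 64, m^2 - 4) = m - 2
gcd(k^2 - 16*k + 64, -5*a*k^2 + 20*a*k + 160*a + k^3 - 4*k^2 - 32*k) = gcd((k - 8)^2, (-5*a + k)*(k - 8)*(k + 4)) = k - 8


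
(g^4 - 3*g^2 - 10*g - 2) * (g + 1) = g^5 + g^4 - 3*g^3 - 13*g^2 - 12*g - 2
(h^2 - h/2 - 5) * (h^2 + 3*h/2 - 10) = h^4 + h^3 - 63*h^2/4 - 5*h/2 + 50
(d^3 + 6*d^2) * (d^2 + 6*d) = d^5 + 12*d^4 + 36*d^3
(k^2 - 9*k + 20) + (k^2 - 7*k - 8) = 2*k^2 - 16*k + 12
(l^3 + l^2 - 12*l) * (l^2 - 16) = l^5 + l^4 - 28*l^3 - 16*l^2 + 192*l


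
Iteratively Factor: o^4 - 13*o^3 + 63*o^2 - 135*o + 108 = (o - 3)*(o^3 - 10*o^2 + 33*o - 36) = (o - 3)^2*(o^2 - 7*o + 12) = (o - 3)^3*(o - 4)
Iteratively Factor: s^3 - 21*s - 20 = (s + 4)*(s^2 - 4*s - 5) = (s - 5)*(s + 4)*(s + 1)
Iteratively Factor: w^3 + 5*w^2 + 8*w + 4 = (w + 1)*(w^2 + 4*w + 4) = (w + 1)*(w + 2)*(w + 2)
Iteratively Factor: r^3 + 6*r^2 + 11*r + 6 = (r + 2)*(r^2 + 4*r + 3) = (r + 1)*(r + 2)*(r + 3)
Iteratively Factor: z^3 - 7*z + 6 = (z - 2)*(z^2 + 2*z - 3) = (z - 2)*(z + 3)*(z - 1)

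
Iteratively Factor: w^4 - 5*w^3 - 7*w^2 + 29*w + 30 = (w + 1)*(w^3 - 6*w^2 - w + 30) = (w + 1)*(w + 2)*(w^2 - 8*w + 15) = (w - 5)*(w + 1)*(w + 2)*(w - 3)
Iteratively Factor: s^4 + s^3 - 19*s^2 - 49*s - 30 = (s - 5)*(s^3 + 6*s^2 + 11*s + 6) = (s - 5)*(s + 1)*(s^2 + 5*s + 6) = (s - 5)*(s + 1)*(s + 3)*(s + 2)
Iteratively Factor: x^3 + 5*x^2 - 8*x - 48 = (x + 4)*(x^2 + x - 12) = (x - 3)*(x + 4)*(x + 4)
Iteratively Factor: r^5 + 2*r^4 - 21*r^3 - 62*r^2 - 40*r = (r + 4)*(r^4 - 2*r^3 - 13*r^2 - 10*r) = (r + 1)*(r + 4)*(r^3 - 3*r^2 - 10*r) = r*(r + 1)*(r + 4)*(r^2 - 3*r - 10) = r*(r - 5)*(r + 1)*(r + 4)*(r + 2)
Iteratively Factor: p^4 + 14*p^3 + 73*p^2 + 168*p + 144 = (p + 4)*(p^3 + 10*p^2 + 33*p + 36) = (p + 4)^2*(p^2 + 6*p + 9) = (p + 3)*(p + 4)^2*(p + 3)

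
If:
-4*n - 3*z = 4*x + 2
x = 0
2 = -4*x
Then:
No Solution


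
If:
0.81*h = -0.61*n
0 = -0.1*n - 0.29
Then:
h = 2.18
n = -2.90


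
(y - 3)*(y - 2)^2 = y^3 - 7*y^2 + 16*y - 12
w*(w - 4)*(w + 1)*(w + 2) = w^4 - w^3 - 10*w^2 - 8*w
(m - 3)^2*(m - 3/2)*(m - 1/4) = m^4 - 31*m^3/4 + 159*m^2/8 - 18*m + 27/8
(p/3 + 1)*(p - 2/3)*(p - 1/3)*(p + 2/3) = p^4/3 + 8*p^3/9 - 13*p^2/27 - 32*p/81 + 4/27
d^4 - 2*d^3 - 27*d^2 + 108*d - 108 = (d - 3)^2*(d - 2)*(d + 6)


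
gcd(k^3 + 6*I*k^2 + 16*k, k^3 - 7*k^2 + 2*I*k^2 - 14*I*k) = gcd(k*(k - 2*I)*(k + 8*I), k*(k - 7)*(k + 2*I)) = k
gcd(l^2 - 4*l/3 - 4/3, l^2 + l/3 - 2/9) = l + 2/3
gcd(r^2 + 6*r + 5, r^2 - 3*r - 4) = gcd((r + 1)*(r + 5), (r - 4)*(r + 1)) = r + 1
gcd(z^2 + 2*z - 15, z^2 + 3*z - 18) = z - 3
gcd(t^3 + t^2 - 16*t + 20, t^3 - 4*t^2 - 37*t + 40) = t + 5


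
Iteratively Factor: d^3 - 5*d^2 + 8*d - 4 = (d - 2)*(d^2 - 3*d + 2) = (d - 2)*(d - 1)*(d - 2)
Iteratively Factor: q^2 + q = (q)*(q + 1)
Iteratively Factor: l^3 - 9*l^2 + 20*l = (l - 5)*(l^2 - 4*l) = l*(l - 5)*(l - 4)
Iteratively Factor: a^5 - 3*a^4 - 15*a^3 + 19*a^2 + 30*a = (a + 3)*(a^4 - 6*a^3 + 3*a^2 + 10*a) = a*(a + 3)*(a^3 - 6*a^2 + 3*a + 10) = a*(a - 5)*(a + 3)*(a^2 - a - 2) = a*(a - 5)*(a - 2)*(a + 3)*(a + 1)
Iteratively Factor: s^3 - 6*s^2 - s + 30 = (s - 5)*(s^2 - s - 6) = (s - 5)*(s + 2)*(s - 3)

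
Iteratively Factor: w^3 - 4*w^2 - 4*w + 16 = (w - 4)*(w^2 - 4) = (w - 4)*(w - 2)*(w + 2)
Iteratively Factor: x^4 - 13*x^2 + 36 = (x + 2)*(x^3 - 2*x^2 - 9*x + 18) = (x - 3)*(x + 2)*(x^2 + x - 6) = (x - 3)*(x - 2)*(x + 2)*(x + 3)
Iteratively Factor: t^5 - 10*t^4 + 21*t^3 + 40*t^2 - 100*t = (t)*(t^4 - 10*t^3 + 21*t^2 + 40*t - 100) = t*(t + 2)*(t^3 - 12*t^2 + 45*t - 50) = t*(t - 2)*(t + 2)*(t^2 - 10*t + 25) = t*(t - 5)*(t - 2)*(t + 2)*(t - 5)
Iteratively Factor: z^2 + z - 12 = (z + 4)*(z - 3)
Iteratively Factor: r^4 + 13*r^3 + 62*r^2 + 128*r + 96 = (r + 4)*(r^3 + 9*r^2 + 26*r + 24) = (r + 4)^2*(r^2 + 5*r + 6) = (r + 2)*(r + 4)^2*(r + 3)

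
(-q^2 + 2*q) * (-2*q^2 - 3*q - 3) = 2*q^4 - q^3 - 3*q^2 - 6*q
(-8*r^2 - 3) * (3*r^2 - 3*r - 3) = -24*r^4 + 24*r^3 + 15*r^2 + 9*r + 9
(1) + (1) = 2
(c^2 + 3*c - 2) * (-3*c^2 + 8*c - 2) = -3*c^4 - c^3 + 28*c^2 - 22*c + 4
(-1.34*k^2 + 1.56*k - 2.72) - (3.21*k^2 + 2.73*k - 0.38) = -4.55*k^2 - 1.17*k - 2.34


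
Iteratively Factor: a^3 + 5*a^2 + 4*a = (a + 1)*(a^2 + 4*a) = (a + 1)*(a + 4)*(a)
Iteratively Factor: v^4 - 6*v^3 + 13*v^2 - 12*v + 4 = (v - 2)*(v^3 - 4*v^2 + 5*v - 2) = (v - 2)*(v - 1)*(v^2 - 3*v + 2) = (v - 2)^2*(v - 1)*(v - 1)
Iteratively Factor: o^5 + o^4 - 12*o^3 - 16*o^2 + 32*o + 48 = (o + 2)*(o^4 - o^3 - 10*o^2 + 4*o + 24) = (o + 2)^2*(o^3 - 3*o^2 - 4*o + 12) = (o + 2)^3*(o^2 - 5*o + 6) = (o - 3)*(o + 2)^3*(o - 2)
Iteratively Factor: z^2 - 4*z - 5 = (z + 1)*(z - 5)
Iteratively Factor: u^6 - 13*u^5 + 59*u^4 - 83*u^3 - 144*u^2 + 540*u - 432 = (u - 4)*(u^5 - 9*u^4 + 23*u^3 + 9*u^2 - 108*u + 108) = (u - 4)*(u - 3)*(u^4 - 6*u^3 + 5*u^2 + 24*u - 36) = (u - 4)*(u - 3)^2*(u^3 - 3*u^2 - 4*u + 12) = (u - 4)*(u - 3)^3*(u^2 - 4) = (u - 4)*(u - 3)^3*(u - 2)*(u + 2)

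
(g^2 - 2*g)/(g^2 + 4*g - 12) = g/(g + 6)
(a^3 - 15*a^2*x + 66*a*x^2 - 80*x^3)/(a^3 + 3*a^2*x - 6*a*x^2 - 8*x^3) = (a^2 - 13*a*x + 40*x^2)/(a^2 + 5*a*x + 4*x^2)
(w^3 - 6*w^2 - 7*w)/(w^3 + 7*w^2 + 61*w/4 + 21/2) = 4*w*(w^2 - 6*w - 7)/(4*w^3 + 28*w^2 + 61*w + 42)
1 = 1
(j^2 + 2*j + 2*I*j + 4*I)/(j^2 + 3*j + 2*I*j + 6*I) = (j + 2)/(j + 3)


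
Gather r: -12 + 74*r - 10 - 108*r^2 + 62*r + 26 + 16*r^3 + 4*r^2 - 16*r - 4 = 16*r^3 - 104*r^2 + 120*r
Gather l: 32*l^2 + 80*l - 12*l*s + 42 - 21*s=32*l^2 + l*(80 - 12*s) - 21*s + 42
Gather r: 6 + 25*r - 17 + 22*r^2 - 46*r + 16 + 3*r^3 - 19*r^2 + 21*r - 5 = 3*r^3 + 3*r^2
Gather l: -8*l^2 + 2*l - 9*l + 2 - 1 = -8*l^2 - 7*l + 1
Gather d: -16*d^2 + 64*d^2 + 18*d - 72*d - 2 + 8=48*d^2 - 54*d + 6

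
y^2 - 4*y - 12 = (y - 6)*(y + 2)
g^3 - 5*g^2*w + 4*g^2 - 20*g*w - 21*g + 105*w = (g - 3)*(g + 7)*(g - 5*w)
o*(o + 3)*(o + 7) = o^3 + 10*o^2 + 21*o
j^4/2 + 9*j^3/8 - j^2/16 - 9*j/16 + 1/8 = (j/2 + 1/2)*(j - 1/2)*(j - 1/4)*(j + 2)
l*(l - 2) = l^2 - 2*l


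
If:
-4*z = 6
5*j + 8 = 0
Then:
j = -8/5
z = -3/2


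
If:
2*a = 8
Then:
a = 4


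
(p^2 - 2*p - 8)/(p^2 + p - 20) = (p + 2)/(p + 5)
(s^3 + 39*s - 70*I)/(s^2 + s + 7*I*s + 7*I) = (s^2 - 7*I*s - 10)/(s + 1)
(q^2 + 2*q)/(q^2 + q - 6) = q*(q + 2)/(q^2 + q - 6)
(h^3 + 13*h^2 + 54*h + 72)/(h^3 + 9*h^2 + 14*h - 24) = (h + 3)/(h - 1)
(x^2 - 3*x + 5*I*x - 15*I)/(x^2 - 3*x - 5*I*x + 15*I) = (x + 5*I)/(x - 5*I)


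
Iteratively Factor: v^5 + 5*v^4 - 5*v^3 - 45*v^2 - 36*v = (v - 3)*(v^4 + 8*v^3 + 19*v^2 + 12*v) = (v - 3)*(v + 4)*(v^3 + 4*v^2 + 3*v) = (v - 3)*(v + 1)*(v + 4)*(v^2 + 3*v) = v*(v - 3)*(v + 1)*(v + 4)*(v + 3)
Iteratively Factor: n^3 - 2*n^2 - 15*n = (n - 5)*(n^2 + 3*n) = (n - 5)*(n + 3)*(n)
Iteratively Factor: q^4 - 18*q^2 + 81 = (q - 3)*(q^3 + 3*q^2 - 9*q - 27) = (q - 3)^2*(q^2 + 6*q + 9) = (q - 3)^2*(q + 3)*(q + 3)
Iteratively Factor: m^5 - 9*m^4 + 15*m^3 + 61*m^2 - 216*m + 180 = (m - 3)*(m^4 - 6*m^3 - 3*m^2 + 52*m - 60) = (m - 3)*(m + 3)*(m^3 - 9*m^2 + 24*m - 20) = (m - 5)*(m - 3)*(m + 3)*(m^2 - 4*m + 4) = (m - 5)*(m - 3)*(m - 2)*(m + 3)*(m - 2)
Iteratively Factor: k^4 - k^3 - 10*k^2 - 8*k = (k)*(k^3 - k^2 - 10*k - 8) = k*(k - 4)*(k^2 + 3*k + 2) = k*(k - 4)*(k + 2)*(k + 1)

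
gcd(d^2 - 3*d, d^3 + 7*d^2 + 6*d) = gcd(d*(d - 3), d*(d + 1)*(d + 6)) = d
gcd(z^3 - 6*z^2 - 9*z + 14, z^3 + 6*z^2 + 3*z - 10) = z^2 + z - 2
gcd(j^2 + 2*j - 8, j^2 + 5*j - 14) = j - 2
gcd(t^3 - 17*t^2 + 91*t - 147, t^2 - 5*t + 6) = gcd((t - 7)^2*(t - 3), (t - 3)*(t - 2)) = t - 3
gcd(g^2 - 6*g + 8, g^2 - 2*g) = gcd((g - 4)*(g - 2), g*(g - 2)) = g - 2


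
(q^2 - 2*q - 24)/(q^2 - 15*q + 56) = (q^2 - 2*q - 24)/(q^2 - 15*q + 56)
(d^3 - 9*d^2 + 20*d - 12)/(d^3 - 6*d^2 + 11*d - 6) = (d - 6)/(d - 3)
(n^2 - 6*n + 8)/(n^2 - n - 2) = (n - 4)/(n + 1)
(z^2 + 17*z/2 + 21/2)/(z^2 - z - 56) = (z + 3/2)/(z - 8)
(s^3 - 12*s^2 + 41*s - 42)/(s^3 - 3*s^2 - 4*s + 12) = (s - 7)/(s + 2)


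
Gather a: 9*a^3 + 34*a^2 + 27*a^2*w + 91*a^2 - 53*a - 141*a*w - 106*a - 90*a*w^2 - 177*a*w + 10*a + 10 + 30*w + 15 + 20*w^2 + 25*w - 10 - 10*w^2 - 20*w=9*a^3 + a^2*(27*w + 125) + a*(-90*w^2 - 318*w - 149) + 10*w^2 + 35*w + 15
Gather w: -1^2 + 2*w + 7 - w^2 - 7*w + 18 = -w^2 - 5*w + 24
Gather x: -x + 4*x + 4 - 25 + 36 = 3*x + 15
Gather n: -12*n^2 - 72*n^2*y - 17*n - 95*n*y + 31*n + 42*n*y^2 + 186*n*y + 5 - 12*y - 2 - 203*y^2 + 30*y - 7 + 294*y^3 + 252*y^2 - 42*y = n^2*(-72*y - 12) + n*(42*y^2 + 91*y + 14) + 294*y^3 + 49*y^2 - 24*y - 4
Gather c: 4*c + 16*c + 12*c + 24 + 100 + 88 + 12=32*c + 224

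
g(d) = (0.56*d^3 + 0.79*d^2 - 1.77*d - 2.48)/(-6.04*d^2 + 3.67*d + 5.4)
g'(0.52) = -0.34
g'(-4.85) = -0.09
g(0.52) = -0.55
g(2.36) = -0.26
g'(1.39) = -21.49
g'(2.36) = -0.25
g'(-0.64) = 36.42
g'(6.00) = -0.10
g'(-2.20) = -0.07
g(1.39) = 1.63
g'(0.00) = -0.02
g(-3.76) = 0.15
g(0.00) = -0.46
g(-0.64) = -2.03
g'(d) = (12.08*d - 3.67)*(0.56*d^3 + 0.79*d^2 - 1.77*d - 2.48)/(-6.04*d^2 + 3.67*d + 5.4)^2 + (1.68*d^2 + 1.58*d - 1.77)/(-6.04*d^2 + 3.67*d + 5.4) = (-3.3824*d^4 + 4.1104*d^3 + 1.2805*d^2 - 21.4264*d - 0.456400000000002)/(36.4816*d^4 - 44.3336*d^3 - 51.7631*d^2 + 39.636*d + 29.16)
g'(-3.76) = -0.09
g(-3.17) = 0.10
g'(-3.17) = -0.09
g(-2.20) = 0.02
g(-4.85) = 0.25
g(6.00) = -0.72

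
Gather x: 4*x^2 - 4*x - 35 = 4*x^2 - 4*x - 35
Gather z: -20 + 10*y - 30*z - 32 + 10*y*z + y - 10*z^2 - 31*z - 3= 11*y - 10*z^2 + z*(10*y - 61) - 55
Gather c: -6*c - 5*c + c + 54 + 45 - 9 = 90 - 10*c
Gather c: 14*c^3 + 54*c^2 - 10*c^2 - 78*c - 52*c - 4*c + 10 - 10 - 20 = 14*c^3 + 44*c^2 - 134*c - 20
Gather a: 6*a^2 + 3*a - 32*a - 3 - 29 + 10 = 6*a^2 - 29*a - 22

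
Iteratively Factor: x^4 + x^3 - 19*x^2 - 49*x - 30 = (x + 1)*(x^3 - 19*x - 30) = (x + 1)*(x + 2)*(x^2 - 2*x - 15) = (x + 1)*(x + 2)*(x + 3)*(x - 5)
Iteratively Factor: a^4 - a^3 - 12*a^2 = (a - 4)*(a^3 + 3*a^2) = a*(a - 4)*(a^2 + 3*a) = a*(a - 4)*(a + 3)*(a)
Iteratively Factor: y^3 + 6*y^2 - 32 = (y - 2)*(y^2 + 8*y + 16) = (y - 2)*(y + 4)*(y + 4)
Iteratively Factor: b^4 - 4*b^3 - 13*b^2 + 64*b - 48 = (b - 4)*(b^3 - 13*b + 12) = (b - 4)*(b - 3)*(b^2 + 3*b - 4) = (b - 4)*(b - 3)*(b + 4)*(b - 1)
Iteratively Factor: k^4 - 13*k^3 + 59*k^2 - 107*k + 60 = (k - 5)*(k^3 - 8*k^2 + 19*k - 12) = (k - 5)*(k - 4)*(k^2 - 4*k + 3) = (k - 5)*(k - 4)*(k - 3)*(k - 1)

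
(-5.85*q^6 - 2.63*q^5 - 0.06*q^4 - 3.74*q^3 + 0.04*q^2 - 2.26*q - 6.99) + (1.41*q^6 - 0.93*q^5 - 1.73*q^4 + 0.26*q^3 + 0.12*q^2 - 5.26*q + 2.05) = -4.44*q^6 - 3.56*q^5 - 1.79*q^4 - 3.48*q^3 + 0.16*q^2 - 7.52*q - 4.94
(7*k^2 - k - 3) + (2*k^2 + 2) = 9*k^2 - k - 1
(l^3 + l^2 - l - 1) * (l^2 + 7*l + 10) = l^5 + 8*l^4 + 16*l^3 + 2*l^2 - 17*l - 10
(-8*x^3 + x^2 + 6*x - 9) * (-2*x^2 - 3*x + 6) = 16*x^5 + 22*x^4 - 63*x^3 + 6*x^2 + 63*x - 54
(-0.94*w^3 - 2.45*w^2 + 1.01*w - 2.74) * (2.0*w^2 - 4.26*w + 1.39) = -1.88*w^5 - 0.895600000000001*w^4 + 11.1504*w^3 - 13.1881*w^2 + 13.0763*w - 3.8086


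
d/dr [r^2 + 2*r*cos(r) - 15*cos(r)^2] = -2*r*sin(r) + 2*r + 15*sin(2*r) + 2*cos(r)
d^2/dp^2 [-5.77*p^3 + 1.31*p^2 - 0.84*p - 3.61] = 2.62 - 34.62*p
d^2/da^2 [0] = 0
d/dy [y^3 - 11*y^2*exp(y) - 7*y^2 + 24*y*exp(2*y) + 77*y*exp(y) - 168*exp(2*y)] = -11*y^2*exp(y) + 3*y^2 + 48*y*exp(2*y) + 55*y*exp(y) - 14*y - 312*exp(2*y) + 77*exp(y)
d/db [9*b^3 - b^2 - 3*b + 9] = 27*b^2 - 2*b - 3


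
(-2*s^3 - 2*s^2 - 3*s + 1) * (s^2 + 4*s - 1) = -2*s^5 - 10*s^4 - 9*s^3 - 9*s^2 + 7*s - 1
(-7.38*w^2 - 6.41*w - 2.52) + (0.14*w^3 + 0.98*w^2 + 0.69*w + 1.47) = 0.14*w^3 - 6.4*w^2 - 5.72*w - 1.05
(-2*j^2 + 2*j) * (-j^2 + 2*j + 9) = 2*j^4 - 6*j^3 - 14*j^2 + 18*j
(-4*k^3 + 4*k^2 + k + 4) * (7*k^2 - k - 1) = -28*k^5 + 32*k^4 + 7*k^3 + 23*k^2 - 5*k - 4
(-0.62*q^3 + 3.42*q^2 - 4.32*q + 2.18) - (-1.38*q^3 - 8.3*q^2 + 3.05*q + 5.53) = 0.76*q^3 + 11.72*q^2 - 7.37*q - 3.35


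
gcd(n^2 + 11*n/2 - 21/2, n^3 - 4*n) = 1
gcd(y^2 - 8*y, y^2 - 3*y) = y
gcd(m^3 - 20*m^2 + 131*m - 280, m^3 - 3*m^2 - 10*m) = m - 5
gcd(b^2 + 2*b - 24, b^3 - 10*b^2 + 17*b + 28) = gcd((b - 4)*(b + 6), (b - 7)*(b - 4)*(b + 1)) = b - 4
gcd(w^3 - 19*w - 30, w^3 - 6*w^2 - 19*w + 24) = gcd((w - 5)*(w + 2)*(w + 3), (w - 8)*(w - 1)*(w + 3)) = w + 3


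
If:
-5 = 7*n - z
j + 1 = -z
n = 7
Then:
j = -55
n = 7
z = 54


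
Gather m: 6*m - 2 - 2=6*m - 4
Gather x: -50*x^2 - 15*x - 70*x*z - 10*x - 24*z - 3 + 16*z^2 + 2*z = -50*x^2 + x*(-70*z - 25) + 16*z^2 - 22*z - 3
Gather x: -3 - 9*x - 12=-9*x - 15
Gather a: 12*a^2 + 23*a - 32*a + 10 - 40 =12*a^2 - 9*a - 30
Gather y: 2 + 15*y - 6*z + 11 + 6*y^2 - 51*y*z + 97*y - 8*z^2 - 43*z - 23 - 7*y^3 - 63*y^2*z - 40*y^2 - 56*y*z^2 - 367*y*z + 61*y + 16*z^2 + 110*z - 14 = -7*y^3 + y^2*(-63*z - 34) + y*(-56*z^2 - 418*z + 173) + 8*z^2 + 61*z - 24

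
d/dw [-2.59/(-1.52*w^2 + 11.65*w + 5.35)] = (30.1735 - 7.8736*w)/(-1.52*w^2 + 11.65*w + 5.35)^2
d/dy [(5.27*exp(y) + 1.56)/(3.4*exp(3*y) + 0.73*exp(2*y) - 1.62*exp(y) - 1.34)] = (-(5.27*exp(y) + 1.56)*(10.2*exp(2*y) + 1.46*exp(y) - 1.62) + 17.918*exp(3*y) + 3.8471*exp(2*y) - 8.5374*exp(y) - 7.0618)*exp(y)/(3.4*exp(3*y) + 0.73*exp(2*y) - 1.62*exp(y) - 1.34)^2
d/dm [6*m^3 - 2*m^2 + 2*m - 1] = 18*m^2 - 4*m + 2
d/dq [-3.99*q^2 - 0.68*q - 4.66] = -7.98*q - 0.68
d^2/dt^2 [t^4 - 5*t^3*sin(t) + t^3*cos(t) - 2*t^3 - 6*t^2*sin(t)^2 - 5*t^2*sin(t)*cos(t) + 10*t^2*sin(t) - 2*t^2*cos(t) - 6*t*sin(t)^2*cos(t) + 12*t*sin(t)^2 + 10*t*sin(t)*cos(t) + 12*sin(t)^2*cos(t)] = 5*t^3*sin(t) - t^3*cos(t) - 16*t^2*sin(t) + 10*t^2*sin(2*t) - 28*t^2*cos(t) - 12*t^2*cos(2*t) + 12*t^2 - 22*t*sin(t) - 44*t*sin(2*t) + 95*t*cos(t)/2 + 4*t*cos(2*t) - 27*t*cos(3*t)/2 - 12*t + 23*sin(t) + 19*sin(2*t) - 9*sin(3*t) - 7*cos(t) + 26*cos(2*t) + 27*cos(3*t) - 6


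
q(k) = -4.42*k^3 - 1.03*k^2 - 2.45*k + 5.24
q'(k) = -13.26*k^2 - 2.06*k - 2.45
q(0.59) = 2.53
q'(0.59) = -8.28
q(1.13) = -5.22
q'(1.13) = -21.71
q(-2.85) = 106.18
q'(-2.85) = -104.28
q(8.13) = -2457.92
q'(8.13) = -895.64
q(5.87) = -938.63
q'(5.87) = -471.44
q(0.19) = 4.71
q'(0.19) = -3.32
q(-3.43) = 179.89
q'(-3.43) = -151.39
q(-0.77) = 8.53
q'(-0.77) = -8.73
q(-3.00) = 122.66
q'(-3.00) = -115.61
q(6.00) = -1001.26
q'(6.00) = -492.17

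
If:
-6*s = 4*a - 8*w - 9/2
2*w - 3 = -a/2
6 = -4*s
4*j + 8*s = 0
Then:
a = 17/4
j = 3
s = -3/2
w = 7/16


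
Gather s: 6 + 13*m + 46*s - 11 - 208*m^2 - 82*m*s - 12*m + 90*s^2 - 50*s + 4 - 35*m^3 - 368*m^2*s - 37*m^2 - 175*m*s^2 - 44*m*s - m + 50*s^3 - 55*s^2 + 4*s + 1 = -35*m^3 - 245*m^2 + 50*s^3 + s^2*(35 - 175*m) + s*(-368*m^2 - 126*m)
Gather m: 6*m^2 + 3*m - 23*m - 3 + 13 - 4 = 6*m^2 - 20*m + 6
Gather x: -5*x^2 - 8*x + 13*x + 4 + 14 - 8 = -5*x^2 + 5*x + 10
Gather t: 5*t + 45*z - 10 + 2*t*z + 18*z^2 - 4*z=t*(2*z + 5) + 18*z^2 + 41*z - 10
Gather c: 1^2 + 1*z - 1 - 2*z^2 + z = -2*z^2 + 2*z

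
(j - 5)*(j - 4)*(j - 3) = j^3 - 12*j^2 + 47*j - 60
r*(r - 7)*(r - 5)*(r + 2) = r^4 - 10*r^3 + 11*r^2 + 70*r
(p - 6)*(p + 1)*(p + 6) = p^3 + p^2 - 36*p - 36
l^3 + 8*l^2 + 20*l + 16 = (l + 2)^2*(l + 4)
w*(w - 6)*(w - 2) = w^3 - 8*w^2 + 12*w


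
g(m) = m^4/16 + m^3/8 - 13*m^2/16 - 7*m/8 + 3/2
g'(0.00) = -0.88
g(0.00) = 1.50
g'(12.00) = 465.62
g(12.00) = 1386.00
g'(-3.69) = -2.33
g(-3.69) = -1.03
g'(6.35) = 67.94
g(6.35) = 96.81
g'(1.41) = -1.72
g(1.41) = -0.75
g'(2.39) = 0.80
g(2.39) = -1.49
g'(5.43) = 41.38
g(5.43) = 47.14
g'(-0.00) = -0.88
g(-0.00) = 1.50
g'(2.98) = 4.23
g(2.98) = -0.09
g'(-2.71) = 1.31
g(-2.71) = -1.21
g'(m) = m^3/4 + 3*m^2/8 - 13*m/8 - 7/8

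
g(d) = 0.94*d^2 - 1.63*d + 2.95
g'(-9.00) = -18.55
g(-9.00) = 93.76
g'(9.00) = 15.29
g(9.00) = 64.42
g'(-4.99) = -11.01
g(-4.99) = 34.49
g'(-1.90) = -5.20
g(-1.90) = 9.44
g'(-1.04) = -3.59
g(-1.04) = 5.66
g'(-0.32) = -2.23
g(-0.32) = 3.57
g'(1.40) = 1.00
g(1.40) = 2.51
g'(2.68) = 3.41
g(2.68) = 5.33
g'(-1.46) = -4.37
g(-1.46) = 7.33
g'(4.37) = 6.59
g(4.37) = 13.78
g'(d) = 1.88*d - 1.63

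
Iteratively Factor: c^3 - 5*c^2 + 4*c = (c - 1)*(c^2 - 4*c) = c*(c - 1)*(c - 4)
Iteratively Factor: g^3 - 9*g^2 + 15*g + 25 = (g + 1)*(g^2 - 10*g + 25) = (g - 5)*(g + 1)*(g - 5)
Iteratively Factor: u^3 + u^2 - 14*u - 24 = (u + 3)*(u^2 - 2*u - 8) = (u - 4)*(u + 3)*(u + 2)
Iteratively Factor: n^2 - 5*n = (n - 5)*(n)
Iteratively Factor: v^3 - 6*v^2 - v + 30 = (v - 3)*(v^2 - 3*v - 10) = (v - 5)*(v - 3)*(v + 2)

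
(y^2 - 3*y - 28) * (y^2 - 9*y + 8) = y^4 - 12*y^3 + 7*y^2 + 228*y - 224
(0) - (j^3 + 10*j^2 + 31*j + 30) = -j^3 - 10*j^2 - 31*j - 30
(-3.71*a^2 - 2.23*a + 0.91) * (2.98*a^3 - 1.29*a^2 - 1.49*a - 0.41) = -11.0558*a^5 - 1.8595*a^4 + 11.1164*a^3 + 3.6699*a^2 - 0.4416*a - 0.3731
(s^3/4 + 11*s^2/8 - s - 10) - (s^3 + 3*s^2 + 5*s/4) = -3*s^3/4 - 13*s^2/8 - 9*s/4 - 10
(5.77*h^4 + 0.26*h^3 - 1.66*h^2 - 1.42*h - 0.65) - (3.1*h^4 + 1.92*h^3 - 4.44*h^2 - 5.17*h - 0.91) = 2.67*h^4 - 1.66*h^3 + 2.78*h^2 + 3.75*h + 0.26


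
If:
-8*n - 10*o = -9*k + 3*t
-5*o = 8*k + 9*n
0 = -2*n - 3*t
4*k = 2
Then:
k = 1/2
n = -25/24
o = 43/40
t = 25/36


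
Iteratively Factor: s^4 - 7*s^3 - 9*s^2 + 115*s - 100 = (s + 4)*(s^3 - 11*s^2 + 35*s - 25) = (s - 5)*(s + 4)*(s^2 - 6*s + 5) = (s - 5)*(s - 1)*(s + 4)*(s - 5)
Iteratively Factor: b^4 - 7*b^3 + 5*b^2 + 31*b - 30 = (b - 1)*(b^3 - 6*b^2 - b + 30) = (b - 5)*(b - 1)*(b^2 - b - 6) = (b - 5)*(b - 3)*(b - 1)*(b + 2)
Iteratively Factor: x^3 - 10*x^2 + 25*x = (x - 5)*(x^2 - 5*x) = x*(x - 5)*(x - 5)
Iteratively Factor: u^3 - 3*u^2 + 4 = (u - 2)*(u^2 - u - 2) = (u - 2)^2*(u + 1)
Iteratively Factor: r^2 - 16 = (r + 4)*(r - 4)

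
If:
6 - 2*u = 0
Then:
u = 3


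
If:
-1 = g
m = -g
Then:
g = -1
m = 1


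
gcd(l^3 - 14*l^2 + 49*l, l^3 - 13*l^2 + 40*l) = l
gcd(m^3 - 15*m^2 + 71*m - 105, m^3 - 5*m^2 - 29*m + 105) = m^2 - 10*m + 21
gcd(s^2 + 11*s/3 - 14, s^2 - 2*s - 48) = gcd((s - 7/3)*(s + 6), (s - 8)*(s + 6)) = s + 6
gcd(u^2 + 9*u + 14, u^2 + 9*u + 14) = u^2 + 9*u + 14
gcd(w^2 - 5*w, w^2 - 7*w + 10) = w - 5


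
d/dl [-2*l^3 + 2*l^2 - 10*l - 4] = -6*l^2 + 4*l - 10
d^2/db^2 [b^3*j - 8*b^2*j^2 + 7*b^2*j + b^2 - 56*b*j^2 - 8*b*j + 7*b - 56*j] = 6*b*j - 16*j^2 + 14*j + 2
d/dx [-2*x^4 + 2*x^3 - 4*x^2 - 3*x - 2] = -8*x^3 + 6*x^2 - 8*x - 3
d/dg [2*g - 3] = 2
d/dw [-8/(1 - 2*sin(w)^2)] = -32*sin(2*w)/(cos(4*w) + 1)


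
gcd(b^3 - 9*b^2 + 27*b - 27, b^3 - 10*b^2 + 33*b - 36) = b^2 - 6*b + 9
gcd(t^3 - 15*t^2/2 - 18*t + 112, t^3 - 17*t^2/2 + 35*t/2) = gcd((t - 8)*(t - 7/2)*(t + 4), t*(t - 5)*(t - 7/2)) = t - 7/2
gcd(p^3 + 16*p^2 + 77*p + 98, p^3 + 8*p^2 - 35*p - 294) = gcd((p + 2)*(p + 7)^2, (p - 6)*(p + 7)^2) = p^2 + 14*p + 49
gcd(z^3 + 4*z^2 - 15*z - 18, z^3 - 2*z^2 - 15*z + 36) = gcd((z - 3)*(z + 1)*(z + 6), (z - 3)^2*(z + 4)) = z - 3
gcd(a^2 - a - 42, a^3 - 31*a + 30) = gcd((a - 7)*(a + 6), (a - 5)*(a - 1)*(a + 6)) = a + 6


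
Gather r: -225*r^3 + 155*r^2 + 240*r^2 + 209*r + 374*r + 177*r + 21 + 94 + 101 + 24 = -225*r^3 + 395*r^2 + 760*r + 240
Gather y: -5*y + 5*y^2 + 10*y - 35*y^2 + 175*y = -30*y^2 + 180*y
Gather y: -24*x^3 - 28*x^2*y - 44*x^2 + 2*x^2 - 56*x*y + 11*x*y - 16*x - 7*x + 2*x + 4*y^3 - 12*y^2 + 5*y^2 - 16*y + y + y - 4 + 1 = -24*x^3 - 42*x^2 - 21*x + 4*y^3 - 7*y^2 + y*(-28*x^2 - 45*x - 14) - 3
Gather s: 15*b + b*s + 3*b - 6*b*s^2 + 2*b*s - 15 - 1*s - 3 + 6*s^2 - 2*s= 18*b + s^2*(6 - 6*b) + s*(3*b - 3) - 18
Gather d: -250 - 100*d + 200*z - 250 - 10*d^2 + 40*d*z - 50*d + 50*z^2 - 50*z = -10*d^2 + d*(40*z - 150) + 50*z^2 + 150*z - 500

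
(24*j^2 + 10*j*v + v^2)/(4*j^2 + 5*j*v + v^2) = (6*j + v)/(j + v)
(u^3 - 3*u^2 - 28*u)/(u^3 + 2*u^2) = (u^2 - 3*u - 28)/(u*(u + 2))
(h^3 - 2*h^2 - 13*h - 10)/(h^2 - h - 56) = (-h^3 + 2*h^2 + 13*h + 10)/(-h^2 + h + 56)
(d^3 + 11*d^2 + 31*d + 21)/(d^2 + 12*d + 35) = (d^2 + 4*d + 3)/(d + 5)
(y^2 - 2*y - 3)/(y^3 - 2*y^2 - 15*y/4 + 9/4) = 4*(y + 1)/(4*y^2 + 4*y - 3)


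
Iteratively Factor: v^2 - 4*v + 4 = (v - 2)*(v - 2)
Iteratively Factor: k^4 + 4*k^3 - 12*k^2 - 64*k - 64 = (k + 4)*(k^3 - 12*k - 16) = (k + 2)*(k + 4)*(k^2 - 2*k - 8) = (k - 4)*(k + 2)*(k + 4)*(k + 2)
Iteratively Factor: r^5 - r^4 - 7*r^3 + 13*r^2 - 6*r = (r)*(r^4 - r^3 - 7*r^2 + 13*r - 6) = r*(r - 2)*(r^3 + r^2 - 5*r + 3) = r*(r - 2)*(r + 3)*(r^2 - 2*r + 1) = r*(r - 2)*(r - 1)*(r + 3)*(r - 1)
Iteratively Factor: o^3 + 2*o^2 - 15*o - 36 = (o - 4)*(o^2 + 6*o + 9) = (o - 4)*(o + 3)*(o + 3)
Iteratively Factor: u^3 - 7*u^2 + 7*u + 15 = (u - 5)*(u^2 - 2*u - 3) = (u - 5)*(u + 1)*(u - 3)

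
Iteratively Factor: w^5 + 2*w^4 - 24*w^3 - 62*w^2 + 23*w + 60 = (w - 5)*(w^4 + 7*w^3 + 11*w^2 - 7*w - 12) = (w - 5)*(w + 1)*(w^3 + 6*w^2 + 5*w - 12) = (w - 5)*(w + 1)*(w + 3)*(w^2 + 3*w - 4) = (w - 5)*(w - 1)*(w + 1)*(w + 3)*(w + 4)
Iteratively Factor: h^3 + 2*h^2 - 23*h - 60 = (h - 5)*(h^2 + 7*h + 12) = (h - 5)*(h + 3)*(h + 4)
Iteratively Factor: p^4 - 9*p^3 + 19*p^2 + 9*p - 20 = (p - 4)*(p^3 - 5*p^2 - p + 5) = (p - 4)*(p + 1)*(p^2 - 6*p + 5) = (p - 5)*(p - 4)*(p + 1)*(p - 1)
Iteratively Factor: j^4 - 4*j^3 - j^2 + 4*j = (j - 1)*(j^3 - 3*j^2 - 4*j) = j*(j - 1)*(j^2 - 3*j - 4) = j*(j - 1)*(j + 1)*(j - 4)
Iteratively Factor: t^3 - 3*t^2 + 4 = (t - 2)*(t^2 - t - 2) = (t - 2)^2*(t + 1)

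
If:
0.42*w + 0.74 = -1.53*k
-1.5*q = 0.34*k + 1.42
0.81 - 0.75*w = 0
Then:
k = -0.78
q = -0.77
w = 1.08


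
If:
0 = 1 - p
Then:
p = 1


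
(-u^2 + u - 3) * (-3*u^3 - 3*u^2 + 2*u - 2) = 3*u^5 + 4*u^3 + 13*u^2 - 8*u + 6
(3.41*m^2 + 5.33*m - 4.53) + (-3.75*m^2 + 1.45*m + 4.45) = -0.34*m^2 + 6.78*m - 0.0800000000000001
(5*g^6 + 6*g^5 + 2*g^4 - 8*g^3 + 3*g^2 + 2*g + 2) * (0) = 0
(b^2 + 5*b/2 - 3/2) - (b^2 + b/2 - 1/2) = 2*b - 1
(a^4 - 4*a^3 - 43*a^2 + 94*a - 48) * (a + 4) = a^5 - 59*a^3 - 78*a^2 + 328*a - 192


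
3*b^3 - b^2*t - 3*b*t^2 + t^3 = (-3*b + t)*(-b + t)*(b + t)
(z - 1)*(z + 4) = z^2 + 3*z - 4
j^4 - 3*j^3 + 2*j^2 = j^2*(j - 2)*(j - 1)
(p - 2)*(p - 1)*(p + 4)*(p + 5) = p^4 + 6*p^3 - 5*p^2 - 42*p + 40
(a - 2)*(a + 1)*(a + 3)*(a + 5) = a^4 + 7*a^3 + 5*a^2 - 31*a - 30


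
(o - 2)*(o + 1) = o^2 - o - 2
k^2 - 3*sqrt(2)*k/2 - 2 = (k - 2*sqrt(2))*(k + sqrt(2)/2)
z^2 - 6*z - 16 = (z - 8)*(z + 2)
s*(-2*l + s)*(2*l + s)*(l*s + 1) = -4*l^3*s^2 - 4*l^2*s + l*s^4 + s^3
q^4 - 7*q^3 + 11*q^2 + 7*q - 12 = (q - 4)*(q - 3)*(q - 1)*(q + 1)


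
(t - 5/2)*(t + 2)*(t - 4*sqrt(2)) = t^3 - 4*sqrt(2)*t^2 - t^2/2 - 5*t + 2*sqrt(2)*t + 20*sqrt(2)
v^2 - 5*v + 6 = (v - 3)*(v - 2)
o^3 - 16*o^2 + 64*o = o*(o - 8)^2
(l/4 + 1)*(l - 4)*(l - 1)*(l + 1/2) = l^4/4 - l^3/8 - 33*l^2/8 + 2*l + 2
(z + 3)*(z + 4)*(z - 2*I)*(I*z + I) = I*z^4 + 2*z^3 + 8*I*z^3 + 16*z^2 + 19*I*z^2 + 38*z + 12*I*z + 24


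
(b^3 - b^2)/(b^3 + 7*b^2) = (b - 1)/(b + 7)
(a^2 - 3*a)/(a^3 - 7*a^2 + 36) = a/(a^2 - 4*a - 12)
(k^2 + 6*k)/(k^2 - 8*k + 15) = k*(k + 6)/(k^2 - 8*k + 15)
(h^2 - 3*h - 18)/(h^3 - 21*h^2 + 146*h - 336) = (h + 3)/(h^2 - 15*h + 56)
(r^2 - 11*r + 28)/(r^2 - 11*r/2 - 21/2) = 2*(r - 4)/(2*r + 3)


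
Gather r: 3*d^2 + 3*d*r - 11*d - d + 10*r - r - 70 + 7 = 3*d^2 - 12*d + r*(3*d + 9) - 63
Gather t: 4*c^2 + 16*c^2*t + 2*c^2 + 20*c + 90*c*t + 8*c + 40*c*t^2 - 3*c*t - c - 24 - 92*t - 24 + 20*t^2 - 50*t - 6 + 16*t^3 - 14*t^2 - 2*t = 6*c^2 + 27*c + 16*t^3 + t^2*(40*c + 6) + t*(16*c^2 + 87*c - 144) - 54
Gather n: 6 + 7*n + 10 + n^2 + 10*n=n^2 + 17*n + 16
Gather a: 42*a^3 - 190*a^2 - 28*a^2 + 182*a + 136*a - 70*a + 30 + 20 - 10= 42*a^3 - 218*a^2 + 248*a + 40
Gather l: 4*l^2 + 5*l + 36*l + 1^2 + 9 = 4*l^2 + 41*l + 10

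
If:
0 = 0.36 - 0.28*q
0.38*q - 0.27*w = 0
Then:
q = 1.29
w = 1.81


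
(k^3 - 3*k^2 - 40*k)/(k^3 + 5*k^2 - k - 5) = k*(k - 8)/(k^2 - 1)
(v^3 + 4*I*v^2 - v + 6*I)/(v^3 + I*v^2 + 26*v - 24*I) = (v^2 + 5*I*v - 6)/(v^2 + 2*I*v + 24)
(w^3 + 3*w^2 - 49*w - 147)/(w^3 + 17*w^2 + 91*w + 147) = (w - 7)/(w + 7)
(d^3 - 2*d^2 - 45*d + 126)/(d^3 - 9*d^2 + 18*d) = (d + 7)/d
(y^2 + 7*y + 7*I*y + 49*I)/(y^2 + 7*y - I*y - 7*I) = (y + 7*I)/(y - I)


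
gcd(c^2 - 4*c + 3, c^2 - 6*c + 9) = c - 3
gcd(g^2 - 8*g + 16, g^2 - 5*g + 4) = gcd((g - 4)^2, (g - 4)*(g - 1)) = g - 4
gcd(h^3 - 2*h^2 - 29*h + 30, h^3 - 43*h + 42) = h^2 - 7*h + 6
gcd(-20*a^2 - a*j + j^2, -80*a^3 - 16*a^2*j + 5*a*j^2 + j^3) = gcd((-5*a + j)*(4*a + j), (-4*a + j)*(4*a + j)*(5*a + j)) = 4*a + j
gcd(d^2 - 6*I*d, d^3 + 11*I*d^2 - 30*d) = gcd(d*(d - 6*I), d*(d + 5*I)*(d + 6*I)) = d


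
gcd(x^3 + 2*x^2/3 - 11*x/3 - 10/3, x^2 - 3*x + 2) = x - 2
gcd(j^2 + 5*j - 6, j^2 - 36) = j + 6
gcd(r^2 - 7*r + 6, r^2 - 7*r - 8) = 1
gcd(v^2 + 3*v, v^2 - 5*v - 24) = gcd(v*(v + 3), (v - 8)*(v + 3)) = v + 3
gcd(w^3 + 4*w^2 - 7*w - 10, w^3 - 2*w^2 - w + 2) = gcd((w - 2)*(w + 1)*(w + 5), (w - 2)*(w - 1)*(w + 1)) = w^2 - w - 2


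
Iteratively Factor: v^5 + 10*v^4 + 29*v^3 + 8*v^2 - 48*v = (v + 4)*(v^4 + 6*v^3 + 5*v^2 - 12*v) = (v + 3)*(v + 4)*(v^3 + 3*v^2 - 4*v) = (v - 1)*(v + 3)*(v + 4)*(v^2 + 4*v) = v*(v - 1)*(v + 3)*(v + 4)*(v + 4)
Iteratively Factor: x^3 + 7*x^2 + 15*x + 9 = (x + 3)*(x^2 + 4*x + 3) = (x + 3)^2*(x + 1)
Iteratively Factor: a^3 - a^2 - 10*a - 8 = (a + 1)*(a^2 - 2*a - 8) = (a + 1)*(a + 2)*(a - 4)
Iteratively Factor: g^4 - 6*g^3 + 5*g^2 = (g)*(g^3 - 6*g^2 + 5*g) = g*(g - 5)*(g^2 - g) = g^2*(g - 5)*(g - 1)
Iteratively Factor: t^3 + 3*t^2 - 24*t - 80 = (t - 5)*(t^2 + 8*t + 16) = (t - 5)*(t + 4)*(t + 4)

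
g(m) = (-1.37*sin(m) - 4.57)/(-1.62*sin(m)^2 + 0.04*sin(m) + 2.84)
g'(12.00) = 0.55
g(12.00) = -1.63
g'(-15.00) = -0.84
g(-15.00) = -1.73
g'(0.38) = -1.27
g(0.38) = -1.93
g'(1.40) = -2.04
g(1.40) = -4.53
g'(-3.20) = 0.57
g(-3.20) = -1.64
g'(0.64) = -2.05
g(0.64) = -2.36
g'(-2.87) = -0.01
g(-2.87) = -1.55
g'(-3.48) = 1.17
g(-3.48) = -1.88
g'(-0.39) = 0.22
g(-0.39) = -1.56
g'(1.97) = 3.32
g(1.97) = -3.88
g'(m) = (3.24*sin(m)*cos(m) - 0.04*cos(m))*(-1.37*sin(m) - 4.57)/(-1.62*sin(m)^2 + 0.04*sin(m) + 2.84)^2 - 1.37*cos(m)/(-1.62*sin(m)^2 + 0.04*sin(m) + 2.84) = (-14.8068*sin(m) + 1.1097*cos(2*m) - 4.8177)*cos(m)/(-1.62*sin(m)^2 + 0.04*sin(m) + 2.84)^2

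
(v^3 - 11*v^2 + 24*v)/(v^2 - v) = (v^2 - 11*v + 24)/(v - 1)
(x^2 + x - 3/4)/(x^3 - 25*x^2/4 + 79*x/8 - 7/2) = 2*(2*x + 3)/(4*x^2 - 23*x + 28)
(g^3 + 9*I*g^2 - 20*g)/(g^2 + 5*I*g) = g + 4*I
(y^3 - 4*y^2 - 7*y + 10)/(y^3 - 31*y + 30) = (y + 2)/(y + 6)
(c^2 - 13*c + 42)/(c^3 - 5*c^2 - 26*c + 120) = (c - 7)/(c^2 + c - 20)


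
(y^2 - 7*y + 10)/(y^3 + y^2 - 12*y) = (y^2 - 7*y + 10)/(y*(y^2 + y - 12))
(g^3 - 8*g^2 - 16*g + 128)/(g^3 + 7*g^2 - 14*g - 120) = (g^2 - 4*g - 32)/(g^2 + 11*g + 30)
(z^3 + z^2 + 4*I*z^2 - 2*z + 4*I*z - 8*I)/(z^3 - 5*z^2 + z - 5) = (z^3 + z^2*(1 + 4*I) + z*(-2 + 4*I) - 8*I)/(z^3 - 5*z^2 + z - 5)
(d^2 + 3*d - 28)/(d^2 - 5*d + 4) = (d + 7)/(d - 1)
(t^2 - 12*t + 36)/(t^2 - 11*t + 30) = (t - 6)/(t - 5)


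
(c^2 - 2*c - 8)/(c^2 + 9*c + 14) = (c - 4)/(c + 7)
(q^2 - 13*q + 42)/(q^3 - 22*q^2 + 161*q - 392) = (q - 6)/(q^2 - 15*q + 56)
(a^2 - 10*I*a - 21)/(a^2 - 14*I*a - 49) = (a - 3*I)/(a - 7*I)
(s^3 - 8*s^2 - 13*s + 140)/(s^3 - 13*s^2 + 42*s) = (s^2 - s - 20)/(s*(s - 6))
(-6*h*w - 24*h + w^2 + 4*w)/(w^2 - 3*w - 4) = (6*h*w + 24*h - w^2 - 4*w)/(-w^2 + 3*w + 4)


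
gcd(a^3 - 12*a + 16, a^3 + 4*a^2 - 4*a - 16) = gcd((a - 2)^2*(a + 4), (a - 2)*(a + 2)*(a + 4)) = a^2 + 2*a - 8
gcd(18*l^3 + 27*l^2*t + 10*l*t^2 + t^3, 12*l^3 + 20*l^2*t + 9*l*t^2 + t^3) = 6*l^2 + 7*l*t + t^2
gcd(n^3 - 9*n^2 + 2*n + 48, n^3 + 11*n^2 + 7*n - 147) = n - 3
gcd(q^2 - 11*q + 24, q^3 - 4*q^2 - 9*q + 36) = q - 3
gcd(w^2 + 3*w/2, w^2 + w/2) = w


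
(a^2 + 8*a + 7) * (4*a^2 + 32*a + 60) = 4*a^4 + 64*a^3 + 344*a^2 + 704*a + 420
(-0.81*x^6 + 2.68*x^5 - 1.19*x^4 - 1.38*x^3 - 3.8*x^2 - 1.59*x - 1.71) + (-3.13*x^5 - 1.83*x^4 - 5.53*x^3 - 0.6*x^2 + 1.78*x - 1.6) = -0.81*x^6 - 0.45*x^5 - 3.02*x^4 - 6.91*x^3 - 4.4*x^2 + 0.19*x - 3.31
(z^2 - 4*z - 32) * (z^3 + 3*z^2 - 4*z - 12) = z^5 - z^4 - 48*z^3 - 92*z^2 + 176*z + 384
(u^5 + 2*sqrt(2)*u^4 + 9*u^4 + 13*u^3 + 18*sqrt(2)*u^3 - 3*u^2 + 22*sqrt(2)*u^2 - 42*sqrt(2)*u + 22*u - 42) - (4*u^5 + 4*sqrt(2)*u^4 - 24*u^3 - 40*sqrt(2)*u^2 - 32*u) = -3*u^5 - 2*sqrt(2)*u^4 + 9*u^4 + 18*sqrt(2)*u^3 + 37*u^3 - 3*u^2 + 62*sqrt(2)*u^2 - 42*sqrt(2)*u + 54*u - 42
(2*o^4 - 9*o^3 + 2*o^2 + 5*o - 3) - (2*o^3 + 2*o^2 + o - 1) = 2*o^4 - 11*o^3 + 4*o - 2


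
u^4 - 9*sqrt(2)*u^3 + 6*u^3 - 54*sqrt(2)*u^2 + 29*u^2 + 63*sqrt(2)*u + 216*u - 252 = (u - 1)*(u + 7)*(u - 6*sqrt(2))*(u - 3*sqrt(2))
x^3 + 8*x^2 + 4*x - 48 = (x - 2)*(x + 4)*(x + 6)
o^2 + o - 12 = (o - 3)*(o + 4)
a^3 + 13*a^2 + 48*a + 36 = (a + 1)*(a + 6)^2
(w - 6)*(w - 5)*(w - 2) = w^3 - 13*w^2 + 52*w - 60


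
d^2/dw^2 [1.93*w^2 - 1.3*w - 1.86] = 3.86000000000000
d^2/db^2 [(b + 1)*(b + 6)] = 2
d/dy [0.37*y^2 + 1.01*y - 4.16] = 0.74*y + 1.01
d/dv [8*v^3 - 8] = 24*v^2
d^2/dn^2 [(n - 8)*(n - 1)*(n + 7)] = 6*n - 4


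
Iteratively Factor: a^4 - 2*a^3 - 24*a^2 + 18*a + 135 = (a - 3)*(a^3 + a^2 - 21*a - 45) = (a - 3)*(a + 3)*(a^2 - 2*a - 15) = (a - 3)*(a + 3)^2*(a - 5)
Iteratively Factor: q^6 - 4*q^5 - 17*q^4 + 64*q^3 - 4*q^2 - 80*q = (q - 5)*(q^5 + q^4 - 12*q^3 + 4*q^2 + 16*q) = (q - 5)*(q - 2)*(q^4 + 3*q^3 - 6*q^2 - 8*q) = (q - 5)*(q - 2)*(q + 4)*(q^3 - q^2 - 2*q) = q*(q - 5)*(q - 2)*(q + 4)*(q^2 - q - 2) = q*(q - 5)*(q - 2)^2*(q + 4)*(q + 1)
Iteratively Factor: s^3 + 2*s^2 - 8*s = (s)*(s^2 + 2*s - 8) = s*(s - 2)*(s + 4)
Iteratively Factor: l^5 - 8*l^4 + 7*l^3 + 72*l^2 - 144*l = (l - 4)*(l^4 - 4*l^3 - 9*l^2 + 36*l) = (l - 4)^2*(l^3 - 9*l) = (l - 4)^2*(l - 3)*(l^2 + 3*l) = l*(l - 4)^2*(l - 3)*(l + 3)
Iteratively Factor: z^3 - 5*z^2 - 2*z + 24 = (z + 2)*(z^2 - 7*z + 12) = (z - 3)*(z + 2)*(z - 4)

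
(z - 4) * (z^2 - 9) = z^3 - 4*z^2 - 9*z + 36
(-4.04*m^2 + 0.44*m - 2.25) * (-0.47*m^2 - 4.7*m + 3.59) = 1.8988*m^4 + 18.7812*m^3 - 15.5141*m^2 + 12.1546*m - 8.0775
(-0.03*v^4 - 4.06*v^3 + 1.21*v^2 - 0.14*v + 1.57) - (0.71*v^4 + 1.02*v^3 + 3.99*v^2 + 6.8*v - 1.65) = -0.74*v^4 - 5.08*v^3 - 2.78*v^2 - 6.94*v + 3.22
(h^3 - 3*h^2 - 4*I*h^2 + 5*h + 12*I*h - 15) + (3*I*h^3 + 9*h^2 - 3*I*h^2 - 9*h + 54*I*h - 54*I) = h^3 + 3*I*h^3 + 6*h^2 - 7*I*h^2 - 4*h + 66*I*h - 15 - 54*I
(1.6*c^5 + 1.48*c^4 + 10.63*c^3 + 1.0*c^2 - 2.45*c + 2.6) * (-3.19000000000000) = -5.104*c^5 - 4.7212*c^4 - 33.9097*c^3 - 3.19*c^2 + 7.8155*c - 8.294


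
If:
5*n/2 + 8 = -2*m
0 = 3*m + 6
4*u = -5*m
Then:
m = -2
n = -8/5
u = 5/2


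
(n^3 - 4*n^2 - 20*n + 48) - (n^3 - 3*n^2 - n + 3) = -n^2 - 19*n + 45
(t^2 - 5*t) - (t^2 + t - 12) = 12 - 6*t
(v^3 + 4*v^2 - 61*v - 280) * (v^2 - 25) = v^5 + 4*v^4 - 86*v^3 - 380*v^2 + 1525*v + 7000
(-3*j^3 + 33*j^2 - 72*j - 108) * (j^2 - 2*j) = -3*j^5 + 39*j^4 - 138*j^3 + 36*j^2 + 216*j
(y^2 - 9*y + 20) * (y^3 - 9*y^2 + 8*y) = y^5 - 18*y^4 + 109*y^3 - 252*y^2 + 160*y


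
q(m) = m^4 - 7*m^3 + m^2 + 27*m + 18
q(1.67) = 41.05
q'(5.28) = 40.91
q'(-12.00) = -9933.00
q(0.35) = 27.29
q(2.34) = 26.95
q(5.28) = -64.74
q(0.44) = 29.51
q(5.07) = -70.93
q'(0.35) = 25.30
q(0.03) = 18.81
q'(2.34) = -32.06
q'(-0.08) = 26.70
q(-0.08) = 15.85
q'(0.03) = 27.04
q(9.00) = 1800.00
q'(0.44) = 24.16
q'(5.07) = 18.63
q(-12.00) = 32670.00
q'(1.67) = -9.60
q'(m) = 4*m^3 - 21*m^2 + 2*m + 27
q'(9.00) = 1260.00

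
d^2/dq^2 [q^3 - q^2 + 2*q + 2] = 6*q - 2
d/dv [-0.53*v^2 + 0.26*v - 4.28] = 0.26 - 1.06*v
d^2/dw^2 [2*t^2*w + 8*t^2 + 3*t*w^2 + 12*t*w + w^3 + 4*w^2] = 6*t + 6*w + 8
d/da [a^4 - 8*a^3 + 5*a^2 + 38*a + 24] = 4*a^3 - 24*a^2 + 10*a + 38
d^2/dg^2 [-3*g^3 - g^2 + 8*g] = -18*g - 2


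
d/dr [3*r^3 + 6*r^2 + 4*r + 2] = 9*r^2 + 12*r + 4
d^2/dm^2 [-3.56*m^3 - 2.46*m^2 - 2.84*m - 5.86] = -21.36*m - 4.92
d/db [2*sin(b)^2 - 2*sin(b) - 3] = 2*sin(2*b) - 2*cos(b)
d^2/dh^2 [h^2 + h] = 2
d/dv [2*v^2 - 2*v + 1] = 4*v - 2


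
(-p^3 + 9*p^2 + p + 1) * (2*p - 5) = -2*p^4 + 23*p^3 - 43*p^2 - 3*p - 5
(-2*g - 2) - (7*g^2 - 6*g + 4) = -7*g^2 + 4*g - 6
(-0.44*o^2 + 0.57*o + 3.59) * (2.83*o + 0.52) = -1.2452*o^3 + 1.3843*o^2 + 10.4561*o + 1.8668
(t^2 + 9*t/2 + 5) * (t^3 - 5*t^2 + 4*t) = t^5 - t^4/2 - 27*t^3/2 - 7*t^2 + 20*t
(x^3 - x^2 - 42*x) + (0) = x^3 - x^2 - 42*x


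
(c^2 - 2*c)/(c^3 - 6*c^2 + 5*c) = (c - 2)/(c^2 - 6*c + 5)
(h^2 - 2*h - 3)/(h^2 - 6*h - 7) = (h - 3)/(h - 7)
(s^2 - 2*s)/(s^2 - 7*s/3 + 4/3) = 3*s*(s - 2)/(3*s^2 - 7*s + 4)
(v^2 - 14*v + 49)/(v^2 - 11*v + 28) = (v - 7)/(v - 4)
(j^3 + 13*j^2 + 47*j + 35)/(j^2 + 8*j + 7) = j + 5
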